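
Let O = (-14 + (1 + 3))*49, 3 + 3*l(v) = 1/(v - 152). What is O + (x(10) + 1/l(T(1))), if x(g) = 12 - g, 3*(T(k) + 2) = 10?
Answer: -221516/453 ≈ -489.00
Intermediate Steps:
T(k) = 4/3 (T(k) = -2 + (⅓)*10 = -2 + 10/3 = 4/3)
l(v) = -1 + 1/(3*(-152 + v)) (l(v) = -1 + 1/(3*(v - 152)) = -1 + 1/(3*(-152 + v)))
O = -490 (O = (-14 + 4)*49 = -10*49 = -490)
O + (x(10) + 1/l(T(1))) = -490 + ((12 - 1*10) + 1/((457/3 - 1*4/3)/(-152 + 4/3))) = -490 + ((12 - 10) + 1/((457/3 - 4/3)/(-452/3))) = -490 + (2 + 1/(-3/452*151)) = -490 + (2 + 1/(-453/452)) = -490 + (2 - 452/453) = -490 + 454/453 = -221516/453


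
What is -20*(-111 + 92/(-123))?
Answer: 274900/123 ≈ 2235.0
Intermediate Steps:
-20*(-111 + 92/(-123)) = -20*(-111 + 92*(-1/123)) = -20*(-111 - 92/123) = -20*(-13745/123) = 274900/123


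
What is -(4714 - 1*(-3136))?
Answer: -7850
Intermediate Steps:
-(4714 - 1*(-3136)) = -(4714 + 3136) = -1*7850 = -7850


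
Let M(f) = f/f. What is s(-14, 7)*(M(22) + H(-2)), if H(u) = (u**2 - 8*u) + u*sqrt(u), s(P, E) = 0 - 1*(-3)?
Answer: 63 - 6*I*sqrt(2) ≈ 63.0 - 8.4853*I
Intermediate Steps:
M(f) = 1
s(P, E) = 3 (s(P, E) = 0 + 3 = 3)
H(u) = u**2 + u**(3/2) - 8*u (H(u) = (u**2 - 8*u) + u**(3/2) = u**2 + u**(3/2) - 8*u)
s(-14, 7)*(M(22) + H(-2)) = 3*(1 + ((-2)**2 + (-2)**(3/2) - 8*(-2))) = 3*(1 + (4 - 2*I*sqrt(2) + 16)) = 3*(1 + (20 - 2*I*sqrt(2))) = 3*(21 - 2*I*sqrt(2)) = 63 - 6*I*sqrt(2)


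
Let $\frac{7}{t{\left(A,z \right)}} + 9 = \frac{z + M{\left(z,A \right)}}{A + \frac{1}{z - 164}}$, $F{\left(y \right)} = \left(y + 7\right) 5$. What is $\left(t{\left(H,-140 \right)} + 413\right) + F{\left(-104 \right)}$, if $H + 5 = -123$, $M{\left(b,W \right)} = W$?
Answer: $- \frac{19622031}{268745} \approx -73.014$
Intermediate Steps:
$F{\left(y \right)} = 35 + 5 y$ ($F{\left(y \right)} = \left(7 + y\right) 5 = 35 + 5 y$)
$H = -128$ ($H = -5 - 123 = -128$)
$t{\left(A,z \right)} = \frac{7}{-9 + \frac{A + z}{A + \frac{1}{-164 + z}}}$ ($t{\left(A,z \right)} = \frac{7}{-9 + \frac{z + A}{A + \frac{1}{z - 164}}} = \frac{7}{-9 + \frac{A + z}{A + \frac{1}{-164 + z}}}$)
$\left(t{\left(H,-140 \right)} + 413\right) + F{\left(-104 \right)} = \left(\frac{7 \left(-1 + 164 \left(-128\right) - \left(-128\right) \left(-140\right)\right)}{9 - \left(-140\right)^{2} - -167936 + 164 \left(-140\right) + 8 \left(-128\right) \left(-140\right)} + 413\right) + \left(35 + 5 \left(-104\right)\right) = \left(\frac{7 \left(-1 - 20992 - 17920\right)}{9 - 19600 + 167936 - 22960 + 143360} + 413\right) + \left(35 - 520\right) = \left(7 \frac{1}{9 - 19600 + 167936 - 22960 + 143360} \left(-38913\right) + 413\right) - 485 = \left(7 \cdot \frac{1}{268745} \left(-38913\right) + 413\right) - 485 = \left(- \frac{272391}{268745} + 413\right) - 485 = \frac{110719294}{268745} - 485 = - \frac{19622031}{268745}$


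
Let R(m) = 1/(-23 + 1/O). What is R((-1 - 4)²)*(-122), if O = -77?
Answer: 4697/886 ≈ 5.3014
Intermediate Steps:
R(m) = -77/1772 (R(m) = 1/(-23 + 1/(-77)) = 1/(-23 - 1/77) = 1/(-1772/77) = -77/1772)
R((-1 - 4)²)*(-122) = -77/1772*(-122) = 4697/886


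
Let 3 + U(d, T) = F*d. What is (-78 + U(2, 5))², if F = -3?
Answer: 7569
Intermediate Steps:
U(d, T) = -3 - 3*d
(-78 + U(2, 5))² = (-78 + (-3 - 3*2))² = (-78 + (-3 - 6))² = (-78 - 9)² = (-87)² = 7569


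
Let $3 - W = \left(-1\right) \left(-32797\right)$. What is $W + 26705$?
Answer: $-6089$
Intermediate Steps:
$W = -32794$ ($W = 3 - \left(-1\right) \left(-32797\right) = 3 - 32797 = -32794$)
$W + 26705 = -32794 + 26705 = -6089$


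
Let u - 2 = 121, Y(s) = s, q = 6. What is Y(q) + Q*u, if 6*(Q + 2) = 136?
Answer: 2548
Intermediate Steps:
Q = 62/3 (Q = -2 + (⅙)*136 = -2 + 68/3 = 62/3 ≈ 20.667)
u = 123 (u = 2 + 121 = 123)
Y(q) + Q*u = 6 + (62/3)*123 = 6 + 2542 = 2548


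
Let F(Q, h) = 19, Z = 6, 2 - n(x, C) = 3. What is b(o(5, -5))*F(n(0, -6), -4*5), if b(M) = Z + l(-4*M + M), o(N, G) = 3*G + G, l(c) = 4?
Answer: 190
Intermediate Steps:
n(x, C) = -1 (n(x, C) = 2 - 1*3 = 2 - 3 = -1)
o(N, G) = 4*G
b(M) = 10 (b(M) = 6 + 4 = 10)
b(o(5, -5))*F(n(0, -6), -4*5) = 10*19 = 190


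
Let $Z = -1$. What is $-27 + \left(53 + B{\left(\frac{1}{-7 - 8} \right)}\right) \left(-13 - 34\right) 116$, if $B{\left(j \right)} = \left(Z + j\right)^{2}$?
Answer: $- \frac{66416887}{225} \approx -2.9519 \cdot 10^{5}$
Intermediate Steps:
$B{\left(j \right)} = \left(-1 + j\right)^{2}$
$-27 + \left(53 + B{\left(\frac{1}{-7 - 8} \right)}\right) \left(-13 - 34\right) 116 = -27 + \left(53 + \left(-1 + \frac{1}{-7 - 8}\right)^{2}\right) \left(-13 - 34\right) 116 = -27 + \left(53 + \left(-1 + \frac{1}{-15}\right)^{2}\right) \left(-47\right) 116 = -27 + \left(53 + \left(-1 - \frac{1}{15}\right)^{2}\right) \left(-47\right) 116 = -27 + \left(53 + \left(- \frac{16}{15}\right)^{2}\right) \left(-47\right) 116 = -27 + \left(53 + \frac{256}{225}\right) \left(-47\right) 116 = -27 + \frac{12181}{225} \left(-47\right) 116 = -27 - \frac{66410812}{225} = - \frac{66416887}{225}$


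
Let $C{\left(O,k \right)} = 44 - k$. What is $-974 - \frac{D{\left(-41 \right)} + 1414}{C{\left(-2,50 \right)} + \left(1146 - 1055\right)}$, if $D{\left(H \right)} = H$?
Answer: $- \frac{84163}{85} \approx -990.15$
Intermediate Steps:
$-974 - \frac{D{\left(-41 \right)} + 1414}{C{\left(-2,50 \right)} + \left(1146 - 1055\right)} = -974 - \frac{-41 + 1414}{\left(44 - 50\right) + \left(1146 - 1055\right)} = -974 - \frac{1373}{\left(44 - 50\right) + \left(1146 - 1055\right)} = -974 - \frac{1373}{-6 + 91} = -974 - \frac{1373}{85} = - \frac{84163}{85}$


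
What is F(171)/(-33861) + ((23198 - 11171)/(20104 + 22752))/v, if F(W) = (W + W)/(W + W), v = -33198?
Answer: -609993245/16058392879056 ≈ -3.7986e-5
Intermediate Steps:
F(W) = 1 (F(W) = (2*W)/((2*W)) = (2*W)*(1/(2*W)) = 1)
F(171)/(-33861) + ((23198 - 11171)/(20104 + 22752))/v = 1/(-33861) + ((23198 - 11171)/(20104 + 22752))/(-33198) = 1*(-1/33861) + (12027/42856)*(-1/33198) = -1/33861 + (12027*(1/42856))*(-1/33198) = -1/33861 + (12027/42856)*(-1/33198) = -1/33861 - 4009/474244496 = -609993245/16058392879056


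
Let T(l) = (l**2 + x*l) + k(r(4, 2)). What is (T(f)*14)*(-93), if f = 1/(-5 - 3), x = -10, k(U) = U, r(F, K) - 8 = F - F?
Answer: -386043/32 ≈ -12064.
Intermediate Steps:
r(F, K) = 8 (r(F, K) = 8 + (F - F) = 8 + 0 = 8)
f = -1/8 (f = 1/(-8) = -1/8 ≈ -0.12500)
T(l) = 8 + l**2 - 10*l (T(l) = (l**2 - 10*l) + 8 = 8 + l**2 - 10*l)
(T(f)*14)*(-93) = ((8 + (-1/8)**2 - 10*(-1/8))*14)*(-93) = ((8 + 1/64 + 5/4)*14)*(-93) = ((593/64)*14)*(-93) = (4151/32)*(-93) = -386043/32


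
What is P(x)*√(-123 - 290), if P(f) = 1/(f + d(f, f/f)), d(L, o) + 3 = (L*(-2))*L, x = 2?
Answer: -I*√413/9 ≈ -2.258*I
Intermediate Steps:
d(L, o) = -3 - 2*L² (d(L, o) = -3 + (L*(-2))*L = -3 + (-2*L)*L = -3 - 2*L²)
P(f) = 1/(-3 + f - 2*f²) (P(f) = 1/(f + (-3 - 2*f²)) = 1/(-3 + f - 2*f²))
P(x)*√(-123 - 290) = (-1/(3 - 1*2 + 2*2²))*√(-123 - 290) = (-1/(3 - 2 + 2*4))*√(-413) = (-1/(3 - 2 + 8))*(I*√413) = (-1/9)*(I*√413) = (-1*⅑)*(I*√413) = -I*√413/9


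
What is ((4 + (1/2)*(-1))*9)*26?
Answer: 819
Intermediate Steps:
((4 + (1/2)*(-1))*9)*26 = ((4 - 1/2)*9)*26 = ((7/2)*9)*26 = (63/2)*26 = 819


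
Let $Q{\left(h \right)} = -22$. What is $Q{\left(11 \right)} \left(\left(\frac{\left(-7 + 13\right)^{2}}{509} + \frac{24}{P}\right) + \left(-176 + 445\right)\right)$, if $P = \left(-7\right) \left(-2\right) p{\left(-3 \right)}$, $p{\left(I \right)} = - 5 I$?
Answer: $- \frac{105501682}{17815} \approx -5922.1$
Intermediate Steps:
$P = 210$ ($P = \left(-7\right) \left(-2\right) \left(\left(-5\right) \left(-3\right)\right) = 14 \cdot 15 = 210$)
$Q{\left(11 \right)} \left(\left(\frac{\left(-7 + 13\right)^{2}}{509} + \frac{24}{P}\right) + \left(-176 + 445\right)\right) = - 22 \left(\left(\frac{\left(-7 + 13\right)^{2}}{509} + \frac{24}{210}\right) + \left(-176 + 445\right)\right) = - 22 \left(\left(6^{2} \cdot \frac{1}{509} + 24 \cdot \frac{1}{210}\right) + 269\right) = - 22 \left(\left(36 \cdot \frac{1}{509} + \frac{4}{35}\right) + 269\right) = - 22 \left(\left(\frac{36}{509} + \frac{4}{35}\right) + 269\right) = - 22 \left(\frac{3296}{17815} + 269\right) = \left(-22\right) \frac{4795531}{17815} = - \frac{105501682}{17815}$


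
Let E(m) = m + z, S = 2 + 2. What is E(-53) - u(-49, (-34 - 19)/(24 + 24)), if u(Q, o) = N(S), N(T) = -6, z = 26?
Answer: -21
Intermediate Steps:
S = 4
E(m) = 26 + m (E(m) = m + 26 = 26 + m)
u(Q, o) = -6
E(-53) - u(-49, (-34 - 19)/(24 + 24)) = (26 - 53) - 1*(-6) = -27 + 6 = -21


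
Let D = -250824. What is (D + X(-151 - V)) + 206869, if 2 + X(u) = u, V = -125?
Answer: -43983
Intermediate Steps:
X(u) = -2 + u
(D + X(-151 - V)) + 206869 = (-250824 + (-2 + (-151 - 1*(-125)))) + 206869 = (-250824 + (-2 + (-151 + 125))) + 206869 = (-250824 + (-2 - 26)) + 206869 = (-250824 - 28) + 206869 = -250852 + 206869 = -43983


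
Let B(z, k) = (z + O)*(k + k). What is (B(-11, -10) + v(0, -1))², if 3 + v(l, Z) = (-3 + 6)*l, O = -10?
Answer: 173889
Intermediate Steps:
B(z, k) = 2*k*(-10 + z) (B(z, k) = (z - 10)*(k + k) = (-10 + z)*(2*k) = 2*k*(-10 + z))
v(l, Z) = -3 + 3*l (v(l, Z) = -3 + (-3 + 6)*l = -3 + 3*l)
(B(-11, -10) + v(0, -1))² = (2*(-10)*(-10 - 11) + (-3 + 3*0))² = (2*(-10)*(-21) + (-3 + 0))² = (420 - 3)² = 417² = 173889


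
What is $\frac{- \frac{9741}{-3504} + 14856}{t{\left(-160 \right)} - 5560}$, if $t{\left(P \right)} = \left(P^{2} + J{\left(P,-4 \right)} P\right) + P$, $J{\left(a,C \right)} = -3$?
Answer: $\frac{3471011}{4756096} \approx 0.7298$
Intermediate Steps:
$t{\left(P \right)} = P^{2} - 2 P$ ($t{\left(P \right)} = \left(P^{2} - 3 P\right) + P = P^{2} - 2 P$)
$\frac{- \frac{9741}{-3504} + 14856}{t{\left(-160 \right)} - 5560} = \frac{- \frac{9741}{-3504} + 14856}{- 160 \left(-2 - 160\right) - 5560} = \frac{\left(-9741\right) \left(- \frac{1}{3504}\right) + 14856}{\left(-160\right) \left(-162\right) - 5560} = \frac{\frac{3247}{1168} + 14856}{25920 - 5560} = \frac{17355055}{1168 \cdot 20360} = \frac{17355055}{1168} \cdot \frac{1}{20360} = \frac{3471011}{4756096}$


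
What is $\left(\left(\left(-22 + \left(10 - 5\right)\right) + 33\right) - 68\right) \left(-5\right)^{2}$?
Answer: $-1300$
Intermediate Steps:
$\left(\left(\left(-22 + \left(10 - 5\right)\right) + 33\right) - 68\right) \left(-5\right)^{2} = \left(\left(\left(-22 + 5\right) + 33\right) - 68\right) 25 = \left(\left(-17 + 33\right) - 68\right) 25 = \left(16 - 68\right) 25 = \left(-52\right) 25 = -1300$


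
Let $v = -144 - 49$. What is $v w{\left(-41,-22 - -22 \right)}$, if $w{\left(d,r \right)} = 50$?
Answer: $-9650$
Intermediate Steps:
$v = -193$ ($v = -144 - 49 = -193$)
$v w{\left(-41,-22 - -22 \right)} = \left(-193\right) 50 = -9650$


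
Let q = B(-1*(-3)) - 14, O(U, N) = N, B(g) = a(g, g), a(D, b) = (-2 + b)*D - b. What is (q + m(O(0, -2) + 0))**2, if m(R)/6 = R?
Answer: 676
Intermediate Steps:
a(D, b) = -b + D*(-2 + b) (a(D, b) = D*(-2 + b) - b = -b + D*(-2 + b))
B(g) = g**2 - 3*g (B(g) = -g - 2*g + g*g = -g - 2*g + g**2 = g**2 - 3*g)
m(R) = 6*R
q = -14 (q = (-1*(-3))*(-3 - 1*(-3)) - 14 = 3*(-3 + 3) - 14 = 3*0 - 14 = 0 - 14 = -14)
(q + m(O(0, -2) + 0))**2 = (-14 + 6*(-2 + 0))**2 = (-14 + 6*(-2))**2 = (-14 - 12)**2 = (-26)**2 = 676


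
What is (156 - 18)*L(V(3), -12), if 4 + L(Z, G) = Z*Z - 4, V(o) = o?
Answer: 138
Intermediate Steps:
L(Z, G) = -8 + Z² (L(Z, G) = -4 + (Z*Z - 4) = -4 + (Z² - 4) = -4 + (-4 + Z²) = -8 + Z²)
(156 - 18)*L(V(3), -12) = (156 - 18)*(-8 + 3²) = 138*(-8 + 9) = 138*1 = 138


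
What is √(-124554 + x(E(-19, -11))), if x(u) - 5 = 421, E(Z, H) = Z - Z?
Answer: 12*I*√862 ≈ 352.32*I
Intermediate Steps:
E(Z, H) = 0
x(u) = 426 (x(u) = 5 + 421 = 426)
√(-124554 + x(E(-19, -11))) = √(-124554 + 426) = √(-124128) = 12*I*√862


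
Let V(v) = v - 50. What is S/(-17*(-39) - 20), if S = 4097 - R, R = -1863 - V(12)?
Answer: 5922/643 ≈ 9.2100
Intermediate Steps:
V(v) = -50 + v
R = -1825 (R = -1863 - (-50 + 12) = -1863 - 1*(-38) = -1863 + 38 = -1825)
S = 5922 (S = 4097 - 1*(-1825) = 4097 + 1825 = 5922)
S/(-17*(-39) - 20) = 5922/(-17*(-39) - 20) = 5922/(663 - 20) = 5922/643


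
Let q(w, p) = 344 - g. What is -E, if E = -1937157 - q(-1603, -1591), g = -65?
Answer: 1937566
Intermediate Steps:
q(w, p) = 409 (q(w, p) = 344 - 1*(-65) = 344 + 65 = 409)
E = -1937566 (E = -1937157 - 1*409 = -1937157 - 409 = -1937566)
-E = -1*(-1937566) = 1937566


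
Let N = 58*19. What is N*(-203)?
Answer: -223706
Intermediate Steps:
N = 1102
N*(-203) = 1102*(-203) = -223706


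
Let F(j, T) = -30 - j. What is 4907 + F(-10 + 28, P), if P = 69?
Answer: 4859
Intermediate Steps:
4907 + F(-10 + 28, P) = 4907 + (-30 - (-10 + 28)) = 4907 + (-30 - 1*18) = 4907 + (-30 - 18) = 4907 - 48 = 4859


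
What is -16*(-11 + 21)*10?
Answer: -1600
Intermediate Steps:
-16*(-11 + 21)*10 = -16*10*10 = -160*10 = -1600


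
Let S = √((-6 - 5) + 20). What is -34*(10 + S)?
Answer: -442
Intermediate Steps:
S = 3 (S = √(-11 + 20) = √9 = 3)
-34*(10 + S) = -34*(10 + 3) = -34*13 = -442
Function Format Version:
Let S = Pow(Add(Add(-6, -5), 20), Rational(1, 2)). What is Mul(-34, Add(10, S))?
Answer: -442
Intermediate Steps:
S = 3 (S = Pow(Add(-11, 20), Rational(1, 2)) = Pow(9, Rational(1, 2)) = 3)
Mul(-34, Add(10, S)) = Mul(-34, Add(10, 3)) = Mul(-34, 13) = -442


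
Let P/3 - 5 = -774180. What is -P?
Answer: 2322525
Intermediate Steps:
P = -2322525 (P = 15 + 3*(-774180) = 15 - 2322540 = -2322525)
-P = -1*(-2322525) = 2322525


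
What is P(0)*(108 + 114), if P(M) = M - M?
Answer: 0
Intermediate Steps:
P(M) = 0
P(0)*(108 + 114) = 0*(108 + 114) = 0*222 = 0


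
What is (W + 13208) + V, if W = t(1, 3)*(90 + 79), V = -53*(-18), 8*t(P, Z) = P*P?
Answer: 113465/8 ≈ 14183.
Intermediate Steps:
t(P, Z) = P²/8 (t(P, Z) = (P*P)/8 = P²/8)
V = 954
W = 169/8 (W = ((⅛)*1²)*(90 + 79) = ((⅛)*1)*169 = (⅛)*169 = 169/8 ≈ 21.125)
(W + 13208) + V = (169/8 + 13208) + 954 = 105833/8 + 954 = 113465/8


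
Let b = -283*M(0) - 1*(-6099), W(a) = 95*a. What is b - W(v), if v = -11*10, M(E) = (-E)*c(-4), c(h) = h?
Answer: 16549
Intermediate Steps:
M(E) = 4*E (M(E) = -E*(-4) = 4*E)
v = -110
b = 6099 (b = -1132*0 - 1*(-6099) = -283*0 + 6099 = 0 + 6099 = 6099)
b - W(v) = 6099 - 95*(-110) = 6099 - 1*(-10450) = 6099 + 10450 = 16549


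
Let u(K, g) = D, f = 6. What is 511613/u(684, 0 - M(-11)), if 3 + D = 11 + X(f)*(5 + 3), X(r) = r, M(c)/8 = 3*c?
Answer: 511613/56 ≈ 9136.0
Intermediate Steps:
M(c) = 24*c (M(c) = 8*(3*c) = 24*c)
D = 56 (D = -3 + (11 + 6*(5 + 3)) = -3 + (11 + 6*8) = -3 + (11 + 48) = -3 + 59 = 56)
u(K, g) = 56
511613/u(684, 0 - M(-11)) = 511613/56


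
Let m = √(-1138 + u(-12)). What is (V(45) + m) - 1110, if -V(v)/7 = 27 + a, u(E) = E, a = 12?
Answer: -1383 + 5*I*√46 ≈ -1383.0 + 33.912*I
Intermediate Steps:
m = 5*I*√46 (m = √(-1138 - 12) = √(-1150) = 5*I*√46 ≈ 33.912*I)
V(v) = -273 (V(v) = -7*(27 + 12) = -7*39 = -273)
(V(45) + m) - 1110 = (-273 + 5*I*√46) - 1110 = -1383 + 5*I*√46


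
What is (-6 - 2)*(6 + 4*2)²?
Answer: -1568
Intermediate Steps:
(-6 - 2)*(6 + 4*2)² = -8*(6 + 8)² = -8*14² = -8*196 = -1568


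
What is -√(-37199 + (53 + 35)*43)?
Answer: -I*√33415 ≈ -182.8*I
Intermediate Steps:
-√(-37199 + (53 + 35)*43) = -√(-37199 + 88*43) = -√(-37199 + 3784) = -√(-33415) = -I*√33415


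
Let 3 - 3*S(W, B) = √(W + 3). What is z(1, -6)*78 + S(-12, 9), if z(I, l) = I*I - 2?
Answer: -77 - I ≈ -77.0 - 1.0*I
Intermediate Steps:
S(W, B) = 1 - √(3 + W)/3 (S(W, B) = 1 - √(W + 3)/3 = 1 - √(3 + W)/3)
z(I, l) = -2 + I² (z(I, l) = I² - 2 = -2 + I²)
z(1, -6)*78 + S(-12, 9) = (-2 + 1²)*78 + (1 - √(3 - 12)/3) = (-2 + 1)*78 + (1 - I) = -1*78 + (1 - I) = -78 + (1 - I) = -77 - I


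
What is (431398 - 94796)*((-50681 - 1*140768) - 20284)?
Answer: -71269751266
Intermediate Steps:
(431398 - 94796)*((-50681 - 1*140768) - 20284) = 336602*((-50681 - 140768) - 20284) = 336602*(-191449 - 20284) = 336602*(-211733) = -71269751266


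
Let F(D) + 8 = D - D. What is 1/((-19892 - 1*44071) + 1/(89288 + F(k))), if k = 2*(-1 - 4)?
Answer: -89280/5710616639 ≈ -1.5634e-5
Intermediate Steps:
k = -10 (k = 2*(-5) = -10)
F(D) = -8 (F(D) = -8 + (D - D) = -8 + 0 = -8)
1/((-19892 - 1*44071) + 1/(89288 + F(k))) = 1/((-19892 - 1*44071) + 1/(89288 - 8)) = 1/((-19892 - 44071) + 1/89280) = 1/(-63963 + 1/89280) = 1/(-5710616639/89280) = -89280/5710616639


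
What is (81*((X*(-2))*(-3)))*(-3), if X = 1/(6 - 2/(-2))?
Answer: -1458/7 ≈ -208.29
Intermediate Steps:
X = ⅐ (X = 1/(6 - 2*(-½)) = 1/(6 + 1) = 1/7 = ⅐ ≈ 0.14286)
(81*((X*(-2))*(-3)))*(-3) = (81*(((⅐)*(-2))*(-3)))*(-3) = (81*(-2/7*(-3)))*(-3) = (81*(6/7))*(-3) = (486/7)*(-3) = -1458/7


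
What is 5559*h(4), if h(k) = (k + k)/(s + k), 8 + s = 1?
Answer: -14824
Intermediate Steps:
s = -7 (s = -8 + 1 = -7)
h(k) = 2*k/(-7 + k) (h(k) = (k + k)/(-7 + k) = (2*k)/(-7 + k) = 2*k/(-7 + k))
5559*h(4) = 5559*(2*4/(-7 + 4)) = 5559*(2*4/(-3)) = 5559*(2*4*(-⅓)) = 5559*(-8/3) = -14824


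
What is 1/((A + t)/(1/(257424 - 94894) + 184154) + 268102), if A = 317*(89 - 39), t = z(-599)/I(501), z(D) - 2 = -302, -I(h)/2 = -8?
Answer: 59861099242/16048885575084809 ≈ 3.7299e-6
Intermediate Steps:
I(h) = 16 (I(h) = -2*(-8) = 16)
z(D) = -300 (z(D) = 2 - 302 = -300)
t = -75/4 (t = -300/16 = -300*1/16 = -75/4 ≈ -18.750)
A = 15850 (A = 317*50 = 15850)
1/((A + t)/(1/(257424 - 94894) + 184154) + 268102) = 1/((15850 - 75/4)/(1/(257424 - 94894) + 184154) + 268102) = 1/(63325/(4*(1/162530 + 184154)) + 268102) = 1/(63325/(4*(29930549621/162530)) + 268102) = 1/((63325/4)*(162530/29930549621) + 268102) = 1/(5146106125/59861099242 + 268102) = 1/(16048885575084809/59861099242) = 59861099242/16048885575084809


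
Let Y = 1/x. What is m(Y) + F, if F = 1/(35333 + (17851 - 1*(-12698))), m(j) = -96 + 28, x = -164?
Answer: -4479975/65882 ≈ -68.000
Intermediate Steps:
Y = -1/164 (Y = 1/(-164) = -1/164 ≈ -0.0060976)
m(j) = -68
F = 1/65882 (F = 1/(35333 + (17851 + 12698)) = 1/(35333 + 30549) = 1/65882 ≈ 1.5179e-5)
m(Y) + F = -68 + 1/65882 = -4479975/65882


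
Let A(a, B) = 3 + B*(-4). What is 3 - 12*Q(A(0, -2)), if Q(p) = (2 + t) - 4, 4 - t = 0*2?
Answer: -21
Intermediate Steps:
t = 4 (t = 4 - 0*2 = 4 - 1*0 = 4 + 0 = 4)
A(a, B) = 3 - 4*B
Q(p) = 2 (Q(p) = (2 + 4) - 4 = 6 - 4 = 2)
3 - 12*Q(A(0, -2)) = 3 - 12*2 = 3 - 24 = -21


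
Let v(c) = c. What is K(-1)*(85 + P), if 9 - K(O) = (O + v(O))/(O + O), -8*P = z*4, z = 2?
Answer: 672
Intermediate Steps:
P = -1 (P = -4/4 = -1/8*8 = -1)
K(O) = 8 (K(O) = 9 - (O + O)/(O + O) = 9 - 2*O/(2*O) = 9 - 2*O*1/(2*O) = 9 - 1*1 = 9 - 1 = 8)
K(-1)*(85 + P) = 8*(85 - 1) = 8*84 = 672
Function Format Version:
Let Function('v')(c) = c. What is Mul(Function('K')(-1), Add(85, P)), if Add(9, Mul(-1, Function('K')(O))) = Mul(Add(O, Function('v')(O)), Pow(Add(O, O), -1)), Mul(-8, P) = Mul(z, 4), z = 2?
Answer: 672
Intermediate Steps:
P = -1 (P = Mul(Rational(-1, 8), Mul(2, 4)) = Mul(Rational(-1, 8), 8) = -1)
Function('K')(O) = 8 (Function('K')(O) = Add(9, Mul(-1, Mul(Add(O, O), Pow(Add(O, O), -1)))) = Add(9, Mul(-1, Mul(Mul(2, O), Pow(Mul(2, O), -1)))) = Add(9, Mul(-1, Mul(Mul(2, O), Mul(Rational(1, 2), Pow(O, -1))))) = Add(9, Mul(-1, 1)) = Add(9, -1) = 8)
Mul(Function('K')(-1), Add(85, P)) = Mul(8, Add(85, -1)) = Mul(8, 84) = 672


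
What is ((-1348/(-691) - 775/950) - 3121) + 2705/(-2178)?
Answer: -44623967440/14297481 ≈ -3121.1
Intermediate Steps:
((-1348/(-691) - 775/950) - 3121) + 2705/(-2178) = ((-1348*(-1/691) - 775*1/950) - 3121) + 2705*(-1/2178) = ((1348/691 - 31/38) - 3121) - 2705/2178 = (29803/26258 - 3121) - 2705/2178 = -81921415/26258 - 2705/2178 = -44623967440/14297481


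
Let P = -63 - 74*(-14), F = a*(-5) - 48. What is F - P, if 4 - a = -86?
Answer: -1471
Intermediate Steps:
a = 90 (a = 4 - 1*(-86) = 4 + 86 = 90)
F = -498 (F = 90*(-5) - 48 = -450 - 48 = -498)
P = 973 (P = -63 + 1036 = 973)
F - P = -498 - 1*973 = -498 - 973 = -1471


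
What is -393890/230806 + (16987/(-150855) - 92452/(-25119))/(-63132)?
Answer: -15705424874353214707/9202534347089477340 ≈ -1.7066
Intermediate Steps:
-393890/230806 + (16987/(-150855) - 92452/(-25119))/(-63132) = -393890*1/230806 + (16987*(-1/150855) - 92452*(-1/25119))*(-1/63132) = -196945/115403 + (-16987/150855 + 92452/25119)*(-1/63132) = -196945/115403 + (4506716669/1263108915)*(-1/63132) = -196945/115403 - 4506716669/79742592021780 = -15705424874353214707/9202534347089477340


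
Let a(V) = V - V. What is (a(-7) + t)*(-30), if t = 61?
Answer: -1830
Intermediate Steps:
a(V) = 0
(a(-7) + t)*(-30) = (0 + 61)*(-30) = 61*(-30) = -1830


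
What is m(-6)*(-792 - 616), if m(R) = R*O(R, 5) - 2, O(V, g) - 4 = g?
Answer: 78848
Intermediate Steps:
O(V, g) = 4 + g
m(R) = -2 + 9*R (m(R) = R*(4 + 5) - 2 = R*9 - 2 = 9*R - 2 = -2 + 9*R)
m(-6)*(-792 - 616) = (-2 + 9*(-6))*(-792 - 616) = (-2 - 54)*(-1408) = -56*(-1408) = 78848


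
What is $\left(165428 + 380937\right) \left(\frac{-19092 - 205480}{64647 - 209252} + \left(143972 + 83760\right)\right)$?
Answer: $\frac{3598514012135936}{28921} \approx 1.2443 \cdot 10^{11}$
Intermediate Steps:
$\left(165428 + 380937\right) \left(\frac{-19092 - 205480}{64647 - 209252} + \left(143972 + 83760\right)\right) = 546365 \left(- \frac{224572}{-144605} + 227732\right) = 546365 \left(\left(-224572\right) \left(- \frac{1}{144605}\right) + 227732\right) = 546365 \left(\frac{224572}{144605} + 227732\right) = 546365 \cdot \frac{32931410432}{144605} = \frac{3598514012135936}{28921}$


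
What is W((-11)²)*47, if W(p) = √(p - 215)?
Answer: 47*I*√94 ≈ 455.68*I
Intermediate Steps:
W(p) = √(-215 + p)
W((-11)²)*47 = √(-215 + (-11)²)*47 = √(-215 + 121)*47 = √(-94)*47 = (I*√94)*47 = 47*I*√94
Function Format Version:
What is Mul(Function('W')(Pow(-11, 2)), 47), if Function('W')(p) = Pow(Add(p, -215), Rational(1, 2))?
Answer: Mul(47, I, Pow(94, Rational(1, 2))) ≈ Mul(455.68, I)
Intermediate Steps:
Function('W')(p) = Pow(Add(-215, p), Rational(1, 2))
Mul(Function('W')(Pow(-11, 2)), 47) = Mul(Pow(Add(-215, Pow(-11, 2)), Rational(1, 2)), 47) = Mul(Pow(Add(-215, 121), Rational(1, 2)), 47) = Mul(Pow(-94, Rational(1, 2)), 47) = Mul(Mul(I, Pow(94, Rational(1, 2))), 47) = Mul(47, I, Pow(94, Rational(1, 2)))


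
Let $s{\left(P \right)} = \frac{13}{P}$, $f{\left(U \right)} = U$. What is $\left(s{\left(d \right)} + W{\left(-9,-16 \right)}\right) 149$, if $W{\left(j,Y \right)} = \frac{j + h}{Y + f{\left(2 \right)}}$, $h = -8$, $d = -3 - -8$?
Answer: $\frac{39783}{70} \approx 568.33$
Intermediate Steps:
$d = 5$ ($d = -3 + 8 = 5$)
$W{\left(j,Y \right)} = \frac{-8 + j}{2 + Y}$ ($W{\left(j,Y \right)} = \frac{j - 8}{Y + 2} = \frac{-8 + j}{2 + Y}$)
$\left(s{\left(d \right)} + W{\left(-9,-16 \right)}\right) 149 = \left(\frac{13}{5} + \frac{-8 - 9}{2 - 16}\right) 149 = \left(13 \cdot \frac{1}{5} + \frac{1}{-14} \left(-17\right)\right) 149 = \left(\frac{13}{5} - - \frac{17}{14}\right) 149 = \left(\frac{13}{5} + \frac{17}{14}\right) 149 = \frac{267}{70} \cdot 149 = \frac{39783}{70}$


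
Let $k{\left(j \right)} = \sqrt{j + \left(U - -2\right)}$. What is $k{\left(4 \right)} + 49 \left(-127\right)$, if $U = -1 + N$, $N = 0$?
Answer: $-6223 + \sqrt{5} \approx -6220.8$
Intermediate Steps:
$U = -1$ ($U = -1 + 0 = -1$)
$k{\left(j \right)} = \sqrt{1 + j}$ ($k{\left(j \right)} = \sqrt{j - -1} = \sqrt{j + \left(-1 + 2\right)} = \sqrt{j + 1} = \sqrt{1 + j}$)
$k{\left(4 \right)} + 49 \left(-127\right) = \sqrt{1 + 4} + 49 \left(-127\right) = \sqrt{5} - 6223 = -6223 + \sqrt{5}$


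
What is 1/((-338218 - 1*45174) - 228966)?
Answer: -1/612358 ≈ -1.6330e-6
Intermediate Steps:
1/((-338218 - 1*45174) - 228966) = 1/((-338218 - 45174) - 228966) = 1/(-383392 - 228966) = 1/(-612358) = -1/612358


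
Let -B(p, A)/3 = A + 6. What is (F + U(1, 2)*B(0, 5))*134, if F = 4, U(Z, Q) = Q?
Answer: -8308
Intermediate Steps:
B(p, A) = -18 - 3*A (B(p, A) = -3*(A + 6) = -3*(6 + A) = -18 - 3*A)
(F + U(1, 2)*B(0, 5))*134 = (4 + 2*(-18 - 3*5))*134 = (4 + 2*(-18 - 15))*134 = (4 + 2*(-33))*134 = (4 - 66)*134 = -62*134 = -8308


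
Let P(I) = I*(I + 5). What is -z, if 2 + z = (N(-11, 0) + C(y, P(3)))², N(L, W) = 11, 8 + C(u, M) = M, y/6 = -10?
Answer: -727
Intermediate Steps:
y = -60 (y = 6*(-10) = -60)
P(I) = I*(5 + I)
C(u, M) = -8 + M
z = 727 (z = -2 + (11 + (-8 + 3*(5 + 3)))² = -2 + (11 + (-8 + 3*8))² = -2 + (11 + (-8 + 24))² = -2 + (11 + 16)² = -2 + 27² = -2 + 729 = 727)
-z = -1*727 = -727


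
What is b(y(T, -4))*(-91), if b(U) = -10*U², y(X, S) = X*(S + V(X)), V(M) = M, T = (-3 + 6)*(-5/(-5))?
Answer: 8190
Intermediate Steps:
T = 3 (T = 3*(-5*(-⅕)) = 3*1 = 3)
y(X, S) = X*(S + X)
b(y(T, -4))*(-91) = -10*9*(-4 + 3)²*(-91) = -10*(3*(-1))²*(-91) = -10*(-3)²*(-91) = -10*9*(-91) = -90*(-91) = 8190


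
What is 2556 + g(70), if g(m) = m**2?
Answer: 7456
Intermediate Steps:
2556 + g(70) = 2556 + 70**2 = 2556 + 4900 = 7456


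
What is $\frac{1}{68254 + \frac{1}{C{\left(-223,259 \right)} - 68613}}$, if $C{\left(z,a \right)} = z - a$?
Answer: $\frac{69095}{4716010129} \approx 1.4651 \cdot 10^{-5}$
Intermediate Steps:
$\frac{1}{68254 + \frac{1}{C{\left(-223,259 \right)} - 68613}} = \frac{1}{68254 + \frac{1}{\left(-223 - 259\right) - 68613}} = \frac{1}{68254 + \frac{1}{-482 - 68613}} = \frac{1}{68254 + \frac{1}{-69095}} = \frac{1}{68254 - \frac{1}{69095}} = \frac{1}{\frac{4716010129}{69095}} = \frac{69095}{4716010129}$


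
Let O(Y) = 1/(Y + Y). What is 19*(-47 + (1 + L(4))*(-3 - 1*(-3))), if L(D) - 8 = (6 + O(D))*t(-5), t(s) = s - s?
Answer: -893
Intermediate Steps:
t(s) = 0
O(Y) = 1/(2*Y)
L(D) = 8 (L(D) = 8 + (6 + 1/(2*D))*0 = 8 + 0 = 8)
19*(-47 + (1 + L(4))*(-3 - 1*(-3))) = 19*(-47 + (1 + 8)*(-3 - 1*(-3))) = 19*(-47 + 9*(-3 + 3)) = 19*(-47 + 9*0) = 19*(-47 + 0) = 19*(-47) = -893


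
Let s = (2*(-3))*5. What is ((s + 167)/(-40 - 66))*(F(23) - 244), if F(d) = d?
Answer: 30277/106 ≈ 285.63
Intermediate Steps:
s = -30 (s = -6*5 = -30)
((s + 167)/(-40 - 66))*(F(23) - 244) = ((-30 + 167)/(-40 - 66))*(23 - 244) = (137/(-106))*(-221) = (137*(-1/106))*(-221) = -137/106*(-221) = 30277/106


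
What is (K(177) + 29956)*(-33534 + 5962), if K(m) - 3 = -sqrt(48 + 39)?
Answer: -826029548 + 27572*sqrt(87) ≈ -8.2577e+8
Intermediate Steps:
K(m) = 3 - sqrt(87) (K(m) = 3 - sqrt(48 + 39) = 3 - sqrt(87))
(K(177) + 29956)*(-33534 + 5962) = ((3 - sqrt(87)) + 29956)*(-33534 + 5962) = (29959 - sqrt(87))*(-27572) = -826029548 + 27572*sqrt(87)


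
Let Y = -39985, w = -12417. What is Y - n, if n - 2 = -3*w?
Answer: -77238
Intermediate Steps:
n = 37253 (n = 2 - 3*(-12417) = 2 + 37251 = 37253)
Y - n = -39985 - 1*37253 = -39985 - 37253 = -77238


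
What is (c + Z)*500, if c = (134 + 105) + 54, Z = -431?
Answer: -69000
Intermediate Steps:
c = 293 (c = 239 + 54 = 293)
(c + Z)*500 = (293 - 431)*500 = -138*500 = -69000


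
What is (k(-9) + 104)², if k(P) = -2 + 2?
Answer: 10816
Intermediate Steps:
k(P) = 0
(k(-9) + 104)² = (0 + 104)² = 104² = 10816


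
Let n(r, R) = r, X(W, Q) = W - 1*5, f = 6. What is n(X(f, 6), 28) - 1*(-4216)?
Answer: 4217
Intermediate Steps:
X(W, Q) = -5 + W (X(W, Q) = W - 5 = -5 + W)
n(X(f, 6), 28) - 1*(-4216) = (-5 + 6) - 1*(-4216) = 1 + 4216 = 4217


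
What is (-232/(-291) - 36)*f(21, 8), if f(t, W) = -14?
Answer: 143416/291 ≈ 492.84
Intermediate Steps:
(-232/(-291) - 36)*f(21, 8) = (-232/(-291) - 36)*(-14) = (-232*(-1/291) - 36)*(-14) = (232/291 - 36)*(-14) = -10244/291*(-14) = 143416/291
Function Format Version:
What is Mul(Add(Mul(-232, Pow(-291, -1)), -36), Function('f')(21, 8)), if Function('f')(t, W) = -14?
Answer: Rational(143416, 291) ≈ 492.84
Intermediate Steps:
Mul(Add(Mul(-232, Pow(-291, -1)), -36), Function('f')(21, 8)) = Mul(Add(Mul(-232, Pow(-291, -1)), -36), -14) = Mul(Add(Mul(-232, Rational(-1, 291)), -36), -14) = Mul(Add(Rational(232, 291), -36), -14) = Mul(Rational(-10244, 291), -14) = Rational(143416, 291)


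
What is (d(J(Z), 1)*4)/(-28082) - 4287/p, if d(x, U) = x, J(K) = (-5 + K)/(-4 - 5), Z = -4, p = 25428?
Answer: -20081541/119011516 ≈ -0.16874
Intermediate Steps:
J(K) = 5/9 - K/9 (J(K) = (-5 + K)/(-9) = (-5 + K)*(-⅑) = 5/9 - K/9)
(d(J(Z), 1)*4)/(-28082) - 4287/p = ((5/9 - ⅑*(-4))*4)/(-28082) - 4287/25428 = ((5/9 + 4/9)*4)*(-1/28082) - 4287*1/25428 = (1*4)*(-1/28082) - 1429/8476 = 4*(-1/28082) - 1429/8476 = -2/14041 - 1429/8476 = -20081541/119011516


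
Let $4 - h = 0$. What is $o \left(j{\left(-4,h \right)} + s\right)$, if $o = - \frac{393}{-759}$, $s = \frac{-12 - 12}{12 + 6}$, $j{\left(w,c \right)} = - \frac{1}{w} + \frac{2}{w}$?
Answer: $- \frac{2489}{3036} \approx -0.81983$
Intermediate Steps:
$h = 4$ ($h = 4 - 0 = 4 + 0 = 4$)
$j{\left(w,c \right)} = \frac{1}{w}$
$s = - \frac{4}{3}$ ($s = - \frac{24}{18} = \left(-24\right) \frac{1}{18} = - \frac{4}{3} \approx -1.3333$)
$o = \frac{131}{253}$ ($o = \left(-393\right) \left(- \frac{1}{759}\right) = \frac{131}{253} \approx 0.51779$)
$o \left(j{\left(-4,h \right)} + s\right) = \frac{131 \left(\frac{1}{-4} - \frac{4}{3}\right)}{253} = \frac{131 \left(- \frac{1}{4} - \frac{4}{3}\right)}{253} = \frac{131}{253} \left(- \frac{19}{12}\right) = - \frac{2489}{3036}$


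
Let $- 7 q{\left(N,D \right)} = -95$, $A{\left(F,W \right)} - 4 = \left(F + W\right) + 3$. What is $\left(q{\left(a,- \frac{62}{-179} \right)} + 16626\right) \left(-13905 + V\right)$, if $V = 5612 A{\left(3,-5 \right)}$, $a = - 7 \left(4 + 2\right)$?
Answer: $\frac{1648731935}{7} \approx 2.3553 \cdot 10^{8}$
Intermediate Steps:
$A{\left(F,W \right)} = 7 + F + W$ ($A{\left(F,W \right)} = 4 + \left(\left(F + W\right) + 3\right) = 4 + \left(3 + F + W\right) = 7 + F + W$)
$a = -42$ ($a = \left(-7\right) 6 = -42$)
$q{\left(N,D \right)} = \frac{95}{7}$ ($q{\left(N,D \right)} = \left(- \frac{1}{7}\right) \left(-95\right) = \frac{95}{7}$)
$V = 28060$ ($V = 5612 \left(7 + 3 - 5\right) = 5612 \cdot 5 = 28060$)
$\left(q{\left(a,- \frac{62}{-179} \right)} + 16626\right) \left(-13905 + V\right) = \left(\frac{95}{7} + 16626\right) \left(-13905 + 28060\right) = \frac{116477}{7} \cdot 14155 = \frac{1648731935}{7}$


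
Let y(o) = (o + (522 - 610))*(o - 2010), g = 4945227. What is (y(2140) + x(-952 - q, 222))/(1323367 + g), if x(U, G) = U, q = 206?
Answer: 132801/3134297 ≈ 0.042370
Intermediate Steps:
y(o) = (-2010 + o)*(-88 + o) (y(o) = (o - 88)*(-2010 + o) = (-88 + o)*(-2010 + o) = (-2010 + o)*(-88 + o))
(y(2140) + x(-952 - q, 222))/(1323367 + g) = ((176880 + 2140**2 - 2098*2140) + (-952 - 1*206))/(1323367 + 4945227) = ((176880 + 4579600 - 4489720) + (-952 - 206))/6268594 = (266760 - 1158)*(1/6268594) = 265602*(1/6268594) = 132801/3134297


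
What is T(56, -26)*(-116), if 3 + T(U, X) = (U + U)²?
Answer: -1454756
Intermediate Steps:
T(U, X) = -3 + 4*U² (T(U, X) = -3 + (U + U)² = -3 + (2*U)² = -3 + 4*U²)
T(56, -26)*(-116) = (-3 + 4*56²)*(-116) = (-3 + 4*3136)*(-116) = (-3 + 12544)*(-116) = 12541*(-116) = -1454756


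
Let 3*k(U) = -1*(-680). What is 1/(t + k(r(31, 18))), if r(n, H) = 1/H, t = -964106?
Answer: -3/2891638 ≈ -1.0375e-6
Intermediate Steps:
k(U) = 680/3 (k(U) = (-1*(-680))/3 = (⅓)*680 = 680/3)
1/(t + k(r(31, 18))) = 1/(-964106 + 680/3) = 1/(-2891638/3) = -3/2891638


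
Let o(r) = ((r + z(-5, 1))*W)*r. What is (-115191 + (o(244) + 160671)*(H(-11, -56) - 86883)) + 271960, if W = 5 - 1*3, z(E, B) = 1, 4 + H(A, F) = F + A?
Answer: -24367049605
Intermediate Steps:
H(A, F) = -4 + A + F (H(A, F) = -4 + (F + A) = -4 + (A + F) = -4 + A + F)
W = 2 (W = 5 - 3 = 2)
o(r) = r*(2 + 2*r) (o(r) = ((r + 1)*2)*r = ((1 + r)*2)*r = (2 + 2*r)*r = r*(2 + 2*r))
(-115191 + (o(244) + 160671)*(H(-11, -56) - 86883)) + 271960 = (-115191 + (2*244*(1 + 244) + 160671)*((-4 - 11 - 56) - 86883)) + 271960 = (-115191 + (2*244*245 + 160671)*(-71 - 86883)) + 271960 = (-115191 + (119560 + 160671)*(-86954)) + 271960 = (-115191 + 280231*(-86954)) + 271960 = (-115191 - 24367206374) + 271960 = -24367321565 + 271960 = -24367049605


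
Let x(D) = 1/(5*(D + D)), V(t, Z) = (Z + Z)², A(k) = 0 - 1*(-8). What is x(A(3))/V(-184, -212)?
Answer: 1/14382080 ≈ 6.9531e-8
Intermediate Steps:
A(k) = 8 (A(k) = 0 + 8 = 8)
V(t, Z) = 4*Z² (V(t, Z) = (2*Z)² = 4*Z²)
x(D) = 1/(10*D) (x(D) = 1/(5*(2*D)) = 1/(10*D))
x(A(3))/V(-184, -212) = ((⅒)/8)/((4*(-212)²)) = ((⅒)*(⅛))/((4*44944)) = (1/80)/179776 = (1/80)*(1/179776) = 1/14382080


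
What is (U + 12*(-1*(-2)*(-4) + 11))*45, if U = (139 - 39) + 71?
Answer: 9315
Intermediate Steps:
U = 171 (U = 100 + 71 = 171)
(U + 12*(-1*(-2)*(-4) + 11))*45 = (171 + 12*(-1*(-2)*(-4) + 11))*45 = (171 + 12*(2*(-4) + 11))*45 = (171 + 12*(-8 + 11))*45 = (171 + 12*3)*45 = (171 + 36)*45 = 207*45 = 9315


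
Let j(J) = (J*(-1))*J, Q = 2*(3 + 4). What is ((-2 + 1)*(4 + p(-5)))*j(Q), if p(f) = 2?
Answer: 1176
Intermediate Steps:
Q = 14 (Q = 2*7 = 14)
j(J) = -J² (j(J) = (-J)*J = -J²)
((-2 + 1)*(4 + p(-5)))*j(Q) = ((-2 + 1)*(4 + 2))*(-1*14²) = (-1*6)*(-1*196) = -6*(-196) = 1176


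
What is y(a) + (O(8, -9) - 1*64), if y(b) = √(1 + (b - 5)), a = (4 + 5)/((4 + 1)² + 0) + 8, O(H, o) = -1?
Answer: -65 + √109/5 ≈ -62.912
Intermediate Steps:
a = 209/25 (a = 9/(5² + 0) + 8 = 9/(25 + 0) + 8 = 9/25 + 8 = 209/25 ≈ 8.3600)
y(b) = √(-4 + b) (y(b) = √(1 + (-5 + b)) = √(-4 + b))
y(a) + (O(8, -9) - 1*64) = √(-4 + 209/25) + (-1 - 1*64) = √(109/25) + (-1 - 64) = √109/5 - 65 = -65 + √109/5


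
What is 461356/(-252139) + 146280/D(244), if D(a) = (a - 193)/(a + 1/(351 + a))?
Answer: 356978751811380/510077197 ≈ 6.9985e+5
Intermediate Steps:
D(a) = (-193 + a)/(a + 1/(351 + a))
461356/(-252139) + 146280/D(244) = 461356/(-252139) + 146280/(((-67743 + 244² + 158*244)/(1 + 244² + 351*244))) = 461356*(-1/252139) + 146280/(((-67743 + 59536 + 38552)/(1 + 59536 + 85644))) = -461356/252139 + 146280/((30345/145181)) = -461356/252139 + 146280/(((1/145181)*30345)) = -461356/252139 + 146280/(30345/145181) = -461356/252139 + 146280*(145181/30345) = -461356/252139 + 1415805112/2023 = 356978751811380/510077197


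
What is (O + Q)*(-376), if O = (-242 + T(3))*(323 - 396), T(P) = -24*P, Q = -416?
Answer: -8462256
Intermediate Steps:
O = 22922 (O = (-242 - 24*3)*(323 - 396) = (-242 - 72)*(-73) = -314*(-73) = 22922)
(O + Q)*(-376) = (22922 - 416)*(-376) = 22506*(-376) = -8462256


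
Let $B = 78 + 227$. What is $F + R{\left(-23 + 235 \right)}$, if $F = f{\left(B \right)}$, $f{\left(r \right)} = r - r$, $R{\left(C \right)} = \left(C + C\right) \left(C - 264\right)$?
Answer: $-22048$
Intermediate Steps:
$R{\left(C \right)} = 2 C \left(-264 + C\right)$
$B = 305$
$f{\left(r \right)} = 0$
$F = 0$
$F + R{\left(-23 + 235 \right)} = 0 + 2 \left(-23 + 235\right) \left(-264 + \left(-23 + 235\right)\right) = 0 + 2 \cdot 212 \left(-264 + 212\right) = 0 + 2 \cdot 212 \left(-52\right) = 0 - 22048 = -22048$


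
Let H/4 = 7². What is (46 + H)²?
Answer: 58564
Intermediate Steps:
H = 196 (H = 4*7² = 4*49 = 196)
(46 + H)² = (46 + 196)² = 242² = 58564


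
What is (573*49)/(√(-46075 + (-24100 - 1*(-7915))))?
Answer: -28077*I*√15565/31130 ≈ -112.52*I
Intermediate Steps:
(573*49)/(√(-46075 + (-24100 - 1*(-7915)))) = 28077/(√(-46075 + (-24100 + 7915))) = 28077/(√(-46075 - 16185)) = 28077/(√(-62260)) = 28077/((2*I*√15565)) = 28077*(-I*√15565/31130) = -28077*I*√15565/31130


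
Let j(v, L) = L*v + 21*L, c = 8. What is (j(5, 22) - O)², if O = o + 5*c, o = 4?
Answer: 278784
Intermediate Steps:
j(v, L) = 21*L + L*v
O = 44 (O = 4 + 5*8 = 4 + 40 = 44)
(j(5, 22) - O)² = (22*(21 + 5) - 1*44)² = (22*26 - 44)² = (572 - 44)² = 528² = 278784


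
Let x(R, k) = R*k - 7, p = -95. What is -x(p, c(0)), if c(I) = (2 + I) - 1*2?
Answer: 7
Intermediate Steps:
c(I) = I (c(I) = (2 + I) - 2 = I)
x(R, k) = -7 + R*k
-x(p, c(0)) = -(-7 - 95*0) = -(-7 + 0) = -1*(-7) = 7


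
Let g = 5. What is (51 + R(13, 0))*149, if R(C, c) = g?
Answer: 8344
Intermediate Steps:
R(C, c) = 5
(51 + R(13, 0))*149 = (51 + 5)*149 = 56*149 = 8344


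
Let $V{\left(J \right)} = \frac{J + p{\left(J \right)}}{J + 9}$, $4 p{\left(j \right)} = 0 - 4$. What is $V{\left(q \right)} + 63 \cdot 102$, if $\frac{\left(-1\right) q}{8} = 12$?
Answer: $\frac{559159}{87} \approx 6427.1$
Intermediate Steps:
$q = -96$ ($q = \left(-8\right) 12 = -96$)
$p{\left(j \right)} = -1$ ($p{\left(j \right)} = \frac{0 - 4}{4} = \frac{1}{4} \left(-4\right) = -1$)
$V{\left(J \right)} = \frac{-1 + J}{9 + J}$ ($V{\left(J \right)} = \frac{J - 1}{J + 9} = \frac{-1 + J}{9 + J}$)
$V{\left(q \right)} + 63 \cdot 102 = \frac{-1 - 96}{9 - 96} + 63 \cdot 102 = \frac{1}{-87} \left(-97\right) + 6426 = \left(- \frac{1}{87}\right) \left(-97\right) + 6426 = \frac{97}{87} + 6426 = \frac{559159}{87}$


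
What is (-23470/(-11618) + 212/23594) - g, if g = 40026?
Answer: -2742793614549/68528773 ≈ -40024.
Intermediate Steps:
(-23470/(-11618) + 212/23594) - g = (-23470/(-11618) + 212/23594) - 1*40026 = (-23470*(-1/11618) + 212*(1/23594)) - 40026 = (11735/5809 + 106/11797) - 40026 = 139053549/68528773 - 40026 = -2742793614549/68528773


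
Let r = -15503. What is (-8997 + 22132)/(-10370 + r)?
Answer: -13135/25873 ≈ -0.50767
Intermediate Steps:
(-8997 + 22132)/(-10370 + r) = (-8997 + 22132)/(-10370 - 15503) = 13135/(-25873) = 13135*(-1/25873) = -13135/25873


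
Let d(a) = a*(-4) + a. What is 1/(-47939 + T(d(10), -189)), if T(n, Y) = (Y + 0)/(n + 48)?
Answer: -2/95899 ≈ -2.0855e-5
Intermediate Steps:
d(a) = -3*a (d(a) = -4*a + a = -3*a)
T(n, Y) = Y/(48 + n)
1/(-47939 + T(d(10), -189)) = 1/(-47939 - 189/(48 - 3*10)) = 1/(-47939 - 189/(48 - 30)) = 1/(-47939 - 189/18) = 1/(-47939 - 189*1/18) = 1/(-47939 - 21/2) = 1/(-95899/2) = -2/95899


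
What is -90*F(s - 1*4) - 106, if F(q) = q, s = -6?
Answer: 794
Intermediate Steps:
-90*F(s - 1*4) - 106 = -90*(-6 - 1*4) - 106 = -90*(-6 - 4) - 106 = -90*(-10) - 106 = 900 - 106 = 794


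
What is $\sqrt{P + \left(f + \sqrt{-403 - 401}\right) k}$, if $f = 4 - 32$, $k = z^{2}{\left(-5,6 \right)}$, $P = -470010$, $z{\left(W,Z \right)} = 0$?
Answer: $i \sqrt{470010} \approx 685.57 i$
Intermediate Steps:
$k = 0$ ($k = 0^{2} = 0$)
$f = -28$ ($f = 4 - 32 = -28$)
$\sqrt{P + \left(f + \sqrt{-403 - 401}\right) k} = \sqrt{-470010 + \left(-28 + \sqrt{-403 - 401}\right) 0} = \sqrt{-470010 + \left(-28 + \sqrt{-804}\right) 0} = \sqrt{-470010 + \left(-28 + 2 i \sqrt{201}\right) 0} = \sqrt{-470010 + 0} = \sqrt{-470010} = i \sqrt{470010}$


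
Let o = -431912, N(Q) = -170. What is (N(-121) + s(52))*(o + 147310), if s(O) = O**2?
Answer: -721181468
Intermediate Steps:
(N(-121) + s(52))*(o + 147310) = (-170 + 52**2)*(-431912 + 147310) = (-170 + 2704)*(-284602) = 2534*(-284602) = -721181468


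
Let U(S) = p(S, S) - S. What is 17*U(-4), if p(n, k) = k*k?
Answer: 340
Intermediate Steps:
p(n, k) = k**2
U(S) = S**2 - S
17*U(-4) = 17*(-4*(-1 - 4)) = 17*(-4*(-5)) = 17*20 = 340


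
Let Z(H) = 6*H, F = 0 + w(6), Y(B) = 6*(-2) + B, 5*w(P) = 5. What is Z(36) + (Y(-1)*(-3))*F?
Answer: 255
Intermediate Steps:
w(P) = 1 (w(P) = (⅕)*5 = 1)
Y(B) = -12 + B
F = 1 (F = 0 + 1 = 1)
Z(36) + (Y(-1)*(-3))*F = 6*36 + ((-12 - 1)*(-3))*1 = 216 - 13*(-3)*1 = 216 + 39*1 = 216 + 39 = 255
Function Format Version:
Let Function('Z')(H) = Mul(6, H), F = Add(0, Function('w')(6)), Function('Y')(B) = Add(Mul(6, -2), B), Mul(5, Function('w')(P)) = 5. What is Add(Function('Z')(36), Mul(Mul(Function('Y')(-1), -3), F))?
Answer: 255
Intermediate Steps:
Function('w')(P) = 1 (Function('w')(P) = Mul(Rational(1, 5), 5) = 1)
Function('Y')(B) = Add(-12, B)
F = 1 (F = Add(0, 1) = 1)
Add(Function('Z')(36), Mul(Mul(Function('Y')(-1), -3), F)) = Add(Mul(6, 36), Mul(Mul(Add(-12, -1), -3), 1)) = Add(216, Mul(Mul(-13, -3), 1)) = Add(216, Mul(39, 1)) = Add(216, 39) = 255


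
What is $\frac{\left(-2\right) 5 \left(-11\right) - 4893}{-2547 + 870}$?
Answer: $\frac{4783}{1677} \approx 2.8521$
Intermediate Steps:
$\frac{\left(-2\right) 5 \left(-11\right) - 4893}{-2547 + 870} = \frac{\left(-10\right) \left(-11\right) - 4893}{-1677} = \left(110 - 4893\right) \left(- \frac{1}{1677}\right) = \left(-4783\right) \left(- \frac{1}{1677}\right) = \frac{4783}{1677}$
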